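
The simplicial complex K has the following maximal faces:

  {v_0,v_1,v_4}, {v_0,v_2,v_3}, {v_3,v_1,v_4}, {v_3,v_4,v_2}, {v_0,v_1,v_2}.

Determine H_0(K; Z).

H_0 ≅ Z.

Fix the vertex order v_0 < v_1 < v_2 < v_3 < v_4 and write every simplex with vertices in increasing order. Then dim K = 2 and the simplices of K are:

  0-simplices (5): [v_0], [v_1], [v_2], [v_3], [v_4]
  1-simplices (10): [v_0,v_1], [v_0,v_2], [v_0,v_3], [v_0,v_4], [v_1,v_2], [v_1,v_3], [v_1,v_4], [v_2,v_3], [v_2,v_4], [v_3,v_4]
  2-simplices (5): [v_0,v_1,v_2], [v_0,v_1,v_4], [v_0,v_2,v_3], [v_1,v_3,v_4], [v_2,v_3,v_4]

so the chain groups are C_0 ≅ Z^5, C_1 ≅ Z^10, C_2 ≅ Z^5.

∂_1: C_1 → C_0 sends each edge [p,q] (with p < q) to q − p. For instance
  ∂[v_0,v_3] = [v_3] − [v_0].
The resulting 5×10 matrix has rank 4, and its Smith normal form has invariant factors (1,1,1,1).

The boundary map ∂_2: C_2 → C_1 sends each 2-simplex [p,q,r] to [q,r] − [p,r] + [p,q]. For instance
  ∂[v_0,v_1,v_4] = [v_1,v_4] − [v_0,v_4] + [v_0,v_1],
  ∂[v_0,v_2,v_3] = [v_2,v_3] − [v_0,v_3] + [v_0,v_2].
The resulting 10×5 matrix has rank 5, and its Smith normal form has invariant factors (1,1,1,1,1).

Now H_k = ker ∂_k / im ∂_{k+1}, so:

  H_0: rank C_0 − rank ∂_1 = 5 − 4 = 1, and the invariant factors of ∂_1 are all 1, so H_0 ≅ Z.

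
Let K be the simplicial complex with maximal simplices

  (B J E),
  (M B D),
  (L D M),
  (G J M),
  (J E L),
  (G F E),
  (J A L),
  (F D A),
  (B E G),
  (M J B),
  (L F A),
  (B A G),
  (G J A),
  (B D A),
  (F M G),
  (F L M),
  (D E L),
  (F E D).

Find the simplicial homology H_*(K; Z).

H_0 ≅ Z,  H_1 ≅ Z ⊕ Z/2,  H_2 = 0.

Fix the vertex order A < B < D < E < F < G < J < L < M and write every simplex with vertices in increasing order. Then dim K = 2 and the simplices of K are:

  0-simplices (9): A, B, D, E, F, G, J, L, M
  1-simplices (27): AB, AD, AF, AG, AJ, AL, BD, BE, BG, BJ, BM, DE, DF, DL, DM, EF, EG, EJ, EL, FG, FL, FM, GJ, GM, JL, JM, LM
  2-simplices (18): ABD, ABG, ADF, AFL, AGJ, AJL, BDM, BEG, BEJ, BJM, DEF, DEL, DLM, EFG, EJL, FGM, FLM, GJM

Hence C_0 ≅ Z^9, C_1 ≅ Z^27, C_2 ≅ Z^18.

The boundary map ∂_1: C_1 → C_0 sends each edge [p,q] (with p < q) to q − p.
This gives a 9×27 integer matrix of rank 8; reducing to Smith normal form yields diagonal entries (1,1,1,1,1,1,1,1).

∂_2: C_2 → C_1 sends each 2-simplex [p,q,r] to [q,r] − [p,r] + [p,q]. For instance
  ∂DEL = EL − DL + DE,
  ∂EJL = JL − EL + EJ.
The 27×18 boundary matrix has rank 18 and Smith normal form diag(1,1,1,1,1,1,1,1,1,1,1,1,1,1,1,1,1,2).

Computing H_k = (kernel of ∂_k) / (image of ∂_{k+1}):

  H_0: rank C_0 − rank ∂_1 = 9 − 8 = 1, and the invariant factors of ∂_1 are all 1, so H_0 = Z.
  H_1: rank ker ∂_1 − rank ∂_2 = (27 − 8) − 18 = 1, and ∂_2 has invariant factor 2 > 1, so H_1 = Z ⊕ Z/2.
  H_2: rank ker ∂_2 − rank ∂_3 = (18 − 18) − 0 = 0, and there is no ∂_3, so H_2 = 0.

(K is a triangulation of the Klein bottle.)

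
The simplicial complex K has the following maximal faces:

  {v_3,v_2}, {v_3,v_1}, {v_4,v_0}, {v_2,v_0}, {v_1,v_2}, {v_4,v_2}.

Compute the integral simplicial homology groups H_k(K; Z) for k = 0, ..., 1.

H_0 ≅ Z,  H_1 ≅ Z^2.

Fix the vertex order v_0 < v_1 < v_2 < v_3 < v_4 and write every simplex with vertices in increasing order. Then dim K = 1 and the simplices of K are:

  0-simplices (5): [v_0], [v_1], [v_2], [v_3], [v_4]
  1-simplices (6): [v_0,v_2], [v_0,v_4], [v_1,v_2], [v_1,v_3], [v_2,v_3], [v_2,v_4]

so the chain groups are C_0 ≅ Z^5, C_1 ≅ Z^6.

∂_1: C_1 → C_0 sends each edge [p,q] (with p < q) to q − p.
As a 5×6 matrix over Z this has rank 4, with invariant factors (1,1,1,1).

From H_k ≅ ker(∂_k) / im(∂_{k+1}) we obtain:

  H_0: rank C_0 − rank ∂_1 = 5 − 4 = 1, and the invariant factors of ∂_1 are all 1, so H_0 = Z.
  H_1: rank ker ∂_1 − rank ∂_2 = (6 − 4) − 0 = 2, and there is no ∂_2, so H_1 = Z^2.

As a check, the Euler characteristic is 5 − 6 = -1, which agrees with 1 − 2 = -1.
(K is a triangulation of a wedge of 2 circles.)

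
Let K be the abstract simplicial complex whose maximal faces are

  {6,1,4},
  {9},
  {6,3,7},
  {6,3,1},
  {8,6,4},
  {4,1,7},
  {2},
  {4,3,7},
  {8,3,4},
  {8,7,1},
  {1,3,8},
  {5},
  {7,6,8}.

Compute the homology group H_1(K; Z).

Fix the vertex order 1 < 2 < 3 < 4 < 5 < 6 < 7 < 8 < 9 and write every simplex with vertices in increasing order. Then dim K = 2 and the simplices of K are:

  0-simplices (9): [1], [2], [3], [4], [5], [6], [7], [8], [9]
  1-simplices (15): [1,3], [1,4], [1,6], [1,7], [1,8], [3,4], [3,6], [3,7], [3,8], [4,6], [4,7], [4,8], [6,7], [6,8], [7,8]
  2-simplices (10): [1,3,6], [1,3,8], [1,4,6], [1,4,7], [1,7,8], [3,4,7], [3,4,8], [3,6,7], [4,6,8], [6,7,8]

so the chain groups are C_0 ≅ Z^9, C_1 ≅ Z^15, C_2 ≅ Z^10.

∂_1: C_1 → C_0 is given by ∂[p,q] = [q] − [p]. For instance
  ∂[6,7] = [7] − [6].
This gives a 9×15 integer matrix of rank 5; reducing to Smith normal form yields diagonal entries (1,1,1,1,1).

Boundary ∂_2: C_2 → C_1 sends each 2-simplex [p,q,r] to [q,r] − [p,r] + [p,q]. For instance
  ∂[1,7,8] = [7,8] − [1,8] + [1,7],
  ∂[1,3,8] = [3,8] − [1,8] + [1,3].
The resulting 15×10 matrix has rank 10, and its Smith normal form has invariant factors (1,1,1,1,1,1,1,1,1,2).

Now H_k = ker ∂_k / im ∂_{k+1}, so:

  H_1: rank ker ∂_1 − rank ∂_2 = (15 − 5) − 10 = 0, and ∂_2 has invariant factor 2 > 1, so H_1 = Z/2.

H_1 = Z/2.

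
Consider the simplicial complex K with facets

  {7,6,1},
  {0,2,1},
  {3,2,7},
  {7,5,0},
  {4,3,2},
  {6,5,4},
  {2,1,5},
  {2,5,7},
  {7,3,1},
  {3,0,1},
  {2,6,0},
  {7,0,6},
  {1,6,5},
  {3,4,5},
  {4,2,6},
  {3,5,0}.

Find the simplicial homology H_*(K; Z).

H_0 ≅ Z,  H_1 ≅ Z^2,  H_2 ≅ Z.

Fix the vertex order 0 < 1 < 2 < 3 < 4 < 5 < 6 < 7 and write every simplex with vertices in increasing order. Then dim K = 2 and the simplices of K are:

  0-simplices (8): [0], [1], [2], [3], [4], [5], [6], [7]
  1-simplices (24): (24 of them)
  2-simplices (16): [0,1,2], [0,1,3], [0,2,6], [0,3,5], [0,5,7], [0,6,7], [1,2,5], [1,3,7], [1,5,6], [1,6,7], [2,3,4], [2,3,7], [2,4,6], [2,5,7], [3,4,5], [4,5,6]

so the chain groups are C_0 ≅ Z^8, C_1 ≅ Z^24, C_2 ≅ Z^16.

Boundary ∂_1: C_1 → C_0 sends each edge [p,q] (with p < q) to q − p. For instance
  ∂[0,3] = [3] − [0].
The resulting 8×24 matrix has rank 7, and its Smith normal form has invariant factors (1,1,1,1,1,1,1).

The boundary map ∂_2: C_2 → C_1 maps a triangle to the signed sum of its edges. For instance
  ∂[4,5,6] = [5,6] − [4,6] + [4,5],
  ∂[1,3,7] = [3,7] − [1,7] + [1,3].
The 24×16 boundary matrix has rank 15 and Smith normal form diag(1,1,1,1,1,1,1,1,1,1,1,1,1,1,1).

Reading off H_k = ker ∂_k / im ∂_{k+1}:

  H_0: rank C_0 − rank ∂_1 = 8 − 7 = 1, and the invariant factors of ∂_1 are all 1, so H_0 ≅ Z.
  H_1: rank ker ∂_1 − rank ∂_2 = (24 − 7) − 15 = 2, and the invariant factors of ∂_2 are all 1, so H_1 ≅ Z^2.
  H_2: rank ker ∂_2 − rank ∂_3 = (16 − 15) − 0 = 1, and there is no ∂_3, so H_2 ≅ Z.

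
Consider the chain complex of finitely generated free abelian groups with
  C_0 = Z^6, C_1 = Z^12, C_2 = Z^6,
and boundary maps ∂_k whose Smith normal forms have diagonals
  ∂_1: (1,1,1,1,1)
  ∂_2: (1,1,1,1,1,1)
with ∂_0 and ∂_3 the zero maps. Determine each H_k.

H_0: b_0 = 6 − 0 − 5 = 1; torsion from ∂_1 factors > 1: none. So H_0 ≅ Z.
H_1: b_1 = 12 − 5 − 6 = 1; torsion from ∂_2 factors > 1: none. So H_1 ≅ Z.
H_2: b_2 = 6 − 6 − 0 = 0; torsion from ∂_3 factors > 1: none. So H_2 ≅ 0.

H_0 ≅ Z,  H_1 ≅ Z,  H_2 = 0.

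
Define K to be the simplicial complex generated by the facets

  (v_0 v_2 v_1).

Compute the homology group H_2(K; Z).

H_2 ≅ 0.

We work with the vertex ordering v_0 < v_1 < v_2. The simplices of K, each written with vertices in increasing order, are:

  0-simplices (3): [v_0], [v_1], [v_2]
  1-simplices (3): [v_0,v_1], [v_0,v_2], [v_1,v_2]
  2-simplices (1): [v_0,v_1,v_2]

so the chain groups are C_0 ≅ Z^3, C_1 ≅ Z^3, C_2 ≅ Z^1.

Boundary ∂_1: C_1 → C_0 maps an edge to its endpoints' difference, ∂[p,q] = q − p. For instance
  ∂[v_0,v_1] = [v_1] − [v_0].
The resulting 3×3 matrix has rank 2, and its Smith normal form has invariant factors (1,1).

Boundary ∂_2: C_2 → C_1 maps a triangle to the signed sum of its edges. For instance
  ∂[v_0,v_1,v_2] = [v_1,v_2] − [v_0,v_2] + [v_0,v_1].
As a 3×1 matrix over Z this has rank 1, with invariant factors (1).

Reading off H_k = ker ∂_k / im ∂_{k+1}:

  H_2: rank ker ∂_2 − rank ∂_3 = (1 − 1) − 0 = 0, and there is no ∂_3, so H_2 = 0.

(K is a triangulation of the 2-simplex.)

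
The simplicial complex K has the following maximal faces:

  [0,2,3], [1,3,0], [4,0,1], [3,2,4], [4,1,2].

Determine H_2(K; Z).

H_2 ≅ 0.

We work with the vertex ordering 0 < 1 < 2 < 3 < 4. The simplices of K, each written with vertices in increasing order, are:

  0-simplices (5): [0], [1], [2], [3], [4]
  1-simplices (10): [0,1], [0,2], [0,3], [0,4], [1,2], [1,3], [1,4], [2,3], [2,4], [3,4]
  2-simplices (5): [0,1,3], [0,1,4], [0,2,3], [1,2,4], [2,3,4]

so the chain groups are C_0 ≅ Z^5, C_1 ≅ Z^10, C_2 ≅ Z^5.

The boundary map ∂_1: C_1 → C_0 is given by ∂[p,q] = [q] − [p].
The 5×10 boundary matrix has rank 4 and Smith normal form diag(1,1,1,1).

∂_2: C_2 → C_1 maps a triangle to the signed sum of its edges. For instance
  ∂[0,1,4] = [1,4] − [0,4] + [0,1],
  ∂[0,2,3] = [2,3] − [0,3] + [0,2].
The resulting 10×5 matrix has rank 5, and its Smith normal form has invariant factors (1,1,1,1,1).

From H_k ≅ ker(∂_k) / im(∂_{k+1}) we obtain:

  H_2: rank ker ∂_2 − rank ∂_3 = (5 − 5) − 0 = 0, and there is no ∂_3, so H_2 ≅ 0.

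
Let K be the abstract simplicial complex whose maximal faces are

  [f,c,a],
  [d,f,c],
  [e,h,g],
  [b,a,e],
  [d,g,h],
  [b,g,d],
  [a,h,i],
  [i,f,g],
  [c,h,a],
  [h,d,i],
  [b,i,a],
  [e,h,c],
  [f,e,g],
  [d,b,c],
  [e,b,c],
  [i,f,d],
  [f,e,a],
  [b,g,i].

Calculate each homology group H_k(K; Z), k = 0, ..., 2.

H_0 = Z,  H_1 = Z × Z/2,  H_2 = 0.

Order the vertices as a < b < c < d < e < f < g < h < i. Listing each simplex with vertices in this order, K has dimension 2 with simplices:

  0-simplices (9): a, b, c, d, e, f, g, h, i
  1-simplices (27): ab, ac, ae, af, ah, ai, bc, bd, be, bg, bi, cd, ce, cf, ch, df, dg, dh, di, ef, eg, eh, fg, fi, gh, gi, hi
  2-simplices (18): abe, abi, acf, ach, aef, ahi, bcd, bce, bdg, bgi, cdf, ceh, dfi, dgh, dhi, efg, egh, fgi

Hence C_0 ≅ Z^9, C_1 ≅ Z^27, C_2 ≅ Z^18.

∂_1: C_1 → C_0 maps an edge to its endpoints' difference, ∂[p,q] = q − p.
This gives a 9×27 integer matrix of rank 8; reducing to Smith normal form yields diagonal entries (1,1,1,1,1,1,1,1).

Boundary ∂_2: C_2 → C_1 sends each 2-simplex [p,q,r] to [q,r] − [p,r] + [p,q]. For instance
  ∂dfi = fi − di + df,
  ∂aef = ef − af + ae.
This gives a 27×18 integer matrix of rank 18; reducing to Smith normal form yields diagonal entries (1,1,1,1,1,1,1,1,1,1,1,1,1,1,1,1,1,2).

Now H_k = ker ∂_k / im ∂_{k+1}, so:

  H_0: rank C_0 − rank ∂_1 = 9 − 8 = 1, and the invariant factors of ∂_1 are all 1, so H_0 ≅ Z.
  H_1: rank ker ∂_1 − rank ∂_2 = (27 − 8) − 18 = 1, and ∂_2 has invariant factor 2 > 1, so H_1 ≅ Z × Z/2.
  H_2: rank ker ∂_2 − rank ∂_3 = (18 − 18) − 0 = 0, and there is no ∂_3, so H_2 ≅ 0.

As a check, the Euler characteristic is 9 − 27 + 18 = 0, which agrees with 1 − 1 + 0 = 0.
(K is a triangulation of the Klein bottle.)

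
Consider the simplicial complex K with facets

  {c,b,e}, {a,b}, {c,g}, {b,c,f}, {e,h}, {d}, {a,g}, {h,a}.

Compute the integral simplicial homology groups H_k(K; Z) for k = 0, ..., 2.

K has 8 vertices, 10 edges, 2 triangles.
rank ∂_0 = 0, rank ∂_1 = 6 ⇒ b_0 = 8 − 0 − 6 = 2; all invariant factors of ∂_1 are 1 so no torsion. So H_0 = Z^2.
rank ∂_1 = 6, rank ∂_2 = 2 ⇒ b_1 = 10 − 6 − 2 = 2; all invariant factors of ∂_2 are 1 so no torsion. So H_1 = Z^2.
rank ∂_2 = 2, rank ∂_3 = 0 ⇒ b_2 = 2 − 2 − 0 = 0. So H_2 = 0.

H_0 = Z^2,  H_1 = Z^2,  H_2 = 0.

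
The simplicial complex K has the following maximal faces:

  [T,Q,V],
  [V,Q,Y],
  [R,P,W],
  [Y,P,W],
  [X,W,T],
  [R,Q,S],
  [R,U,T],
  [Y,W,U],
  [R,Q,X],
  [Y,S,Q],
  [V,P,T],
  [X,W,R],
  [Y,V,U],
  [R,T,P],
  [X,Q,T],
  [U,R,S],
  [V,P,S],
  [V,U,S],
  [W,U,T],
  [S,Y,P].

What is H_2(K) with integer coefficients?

H_2 ≅ 0.

Order the vertices as P < Q < R < S < T < U < V < W < X < Y. Listing each simplex with vertices in this order, K has dimension 2 with simplices:

  0-simplices (10): P, Q, R, S, T, U, V, W, X, Y
  1-simplices (30): PR, PS, PT, PV, PW, PY, QR, QS, QT, QV, QX, QY, RS, RT, RU, RW, RX, SU, SV, SY, TU, TV, TW, TX, UV, UW, UY, VY, WX, WY
  2-simplices (20): PRT, PRW, PSV, PSY, PTV, PWY, QRS, QRX, QSY, QTV, QTX, QVY, RSU, RTU, RWX, SUV, TUW, TWX, UVY, UWY

Hence C_0 ≅ Z^10, C_1 ≅ Z^30, C_2 ≅ Z^20.

∂_1: C_1 → C_0 maps an edge to its endpoints' difference, ∂[p,q] = q − p. For instance
  ∂PY = Y − P.
The 10×30 boundary matrix has rank 9 and Smith normal form diag(1,1,1,1,1,1,1,1,1).

∂_2: C_2 → C_1 sends each 2-simplex [p,q,r] to [q,r] − [p,r] + [p,q]. For instance
  ∂QTV = TV − QV + QT,
  ∂QRS = RS − QS + QR.
This gives a 30×20 integer matrix of rank 20; reducing to Smith normal form yields diagonal entries (1,1,1,1,1,1,1,1,1,1,1,1,1,1,1,1,1,1,1,2).

Now H_k = ker ∂_k / im ∂_{k+1}, so:

  H_2: rank ker ∂_2 − rank ∂_3 = (20 − 20) − 0 = 0, and there is no ∂_3, so H_2 ≅ 0.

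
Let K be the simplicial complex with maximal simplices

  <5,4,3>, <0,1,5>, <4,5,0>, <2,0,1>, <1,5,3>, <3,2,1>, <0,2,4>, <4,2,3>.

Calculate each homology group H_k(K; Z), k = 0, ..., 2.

Fix the vertex order 0 < 1 < 2 < 3 < 4 < 5 and write every simplex with vertices in increasing order. Then dim K = 2 and the simplices of K are:

  0-simplices (6): [0], [1], [2], [3], [4], [5]
  1-simplices (12): [0,1], [0,2], [0,4], [0,5], [1,2], [1,3], [1,5], [2,3], [2,4], [3,4], [3,5], [4,5]
  2-simplices (8): [0,1,2], [0,1,5], [0,2,4], [0,4,5], [1,2,3], [1,3,5], [2,3,4], [3,4,5]

so the chain groups are C_0 ≅ Z^6, C_1 ≅ Z^12, C_2 ≅ Z^8.

The boundary map ∂_1: C_1 → C_0 maps an edge to its endpoints' difference, ∂[p,q] = q − p. For instance
  ∂[3,5] = [5] − [3].
The resulting 6×12 matrix has rank 5, and its Smith normal form has invariant factors (1,1,1,1,1).

The boundary map ∂_2: C_2 → C_1 acts by ∂[p,q,r] = [q,r] − [p,r] + [p,q]. For instance
  ∂[3,4,5] = [4,5] − [3,5] + [3,4],
  ∂[1,3,5] = [3,5] − [1,5] + [1,3].
As a 12×8 matrix over Z this has rank 7, with invariant factors (1,1,1,1,1,1,1).

From H_k ≅ ker(∂_k) / im(∂_{k+1}) we obtain:

  H_0: rank C_0 − rank ∂_1 = 6 − 5 = 1, and the invariant factors of ∂_1 are all 1, so H_0 ≅ Z.
  H_1: rank ker ∂_1 − rank ∂_2 = (12 − 5) − 7 = 0, and the invariant factors of ∂_2 are all 1, so H_1 ≅ 0.
  H_2: rank ker ∂_2 − rank ∂_3 = (8 − 7) − 0 = 1, and there is no ∂_3, so H_2 ≅ Z.

As a check, the Euler characteristic is 6 − 12 + 8 = 2, which agrees with 1 − 0 + 1 = 2.

H_0 = Z,  H_1 = 0,  H_2 = Z.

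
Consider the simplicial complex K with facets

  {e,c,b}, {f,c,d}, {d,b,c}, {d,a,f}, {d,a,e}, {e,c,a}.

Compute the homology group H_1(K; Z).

We work with the vertex ordering a < b < c < d < e < f. The simplices of K, each written with vertices in increasing order, are:

  0-simplices (6): a, b, c, d, e, f
  1-simplices (12): ac, ad, ae, af, bc, bd, be, cd, ce, cf, de, df
  2-simplices (6): ace, ade, adf, bcd, bce, cdf

giving chain groups C_0 ≅ Z^6, C_1 ≅ Z^12, C_2 ≅ Z^6.

Boundary ∂_1: C_1 → C_0 maps an edge to its endpoints' difference, ∂[p,q] = q − p. For instance
  ∂df = f − d.
As a 6×12 matrix over Z this has rank 5, with invariant factors (1,1,1,1,1).

Boundary ∂_2: C_2 → C_1 maps a triangle to the signed sum of its edges. For instance
  ∂bcd = cd − bd + bc,
  ∂ade = de − ae + ad.
This gives a 12×6 integer matrix of rank 6; reducing to Smith normal form yields diagonal entries (1,1,1,1,1,1).

From H_k ≅ ker(∂_k) / im(∂_{k+1}) we obtain:

  H_1: rank ker ∂_1 − rank ∂_2 = (12 − 5) − 6 = 1, and the invariant factors of ∂_2 are all 1, so H_1 ≅ Z.

H_1 = Z.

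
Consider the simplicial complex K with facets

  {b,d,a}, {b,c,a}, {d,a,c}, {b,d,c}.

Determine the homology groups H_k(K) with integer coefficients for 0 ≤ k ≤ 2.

H_0 ≅ Z,  H_1 = 0,  H_2 ≅ Z.

We work with the vertex ordering a < b < c < d. The simplices of K, each written with vertices in increasing order, are:

  0-simplices (4): a, b, c, d
  1-simplices (6): ab, ac, ad, bc, bd, cd
  2-simplices (4): abc, abd, acd, bcd

so the chain groups are C_0 ≅ Z^4, C_1 ≅ Z^6, C_2 ≅ Z^4.

Boundary ∂_1: C_1 → C_0 maps an edge to its endpoints' difference, ∂[p,q] = q − p. For instance
  ∂ab = b − a.
The resulting 4×6 matrix has rank 3, and its Smith normal form has invariant factors (1,1,1).

∂_2: C_2 → C_1 sends each 2-simplex [p,q,r] to [q,r] − [p,r] + [p,q]. For instance
  ∂acd = cd − ad + ac,
  ∂bcd = cd − bd + bc.
As a 6×4 matrix over Z this has rank 3, with invariant factors (1,1,1).

From H_k ≅ ker(∂_k) / im(∂_{k+1}) we obtain:

  H_0: rank C_0 − rank ∂_1 = 4 − 3 = 1, and the invariant factors of ∂_1 are all 1, so H_0 ≅ Z.
  H_1: rank ker ∂_1 − rank ∂_2 = (6 − 3) − 3 = 0, and the invariant factors of ∂_2 are all 1, so H_1 ≅ 0.
  H_2: rank ker ∂_2 − rank ∂_3 = (4 − 3) − 0 = 1, and there is no ∂_3, so H_2 ≅ Z.

(K is a triangulation of the 2-sphere S^2.)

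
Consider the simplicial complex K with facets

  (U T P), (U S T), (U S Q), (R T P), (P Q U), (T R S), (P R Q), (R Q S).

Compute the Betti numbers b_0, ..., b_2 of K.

b_0 = 1, b_1 = 0, b_2 = 1.

Take the total order P < Q < R < S < T < U on the vertex set. Then K (dimension 2) consists of the simplices:

  0-simplices (6): P, Q, R, S, T, U
  1-simplices (12): PQ, PR, PT, PU, QR, QS, QU, RS, RT, ST, SU, TU
  2-simplices (8): PQR, PQU, PRT, PTU, QRS, QSU, RST, STU

Hence C_0 ≅ Z^6, C_1 ≅ Z^12, C_2 ≅ Z^8.

∂_1: C_1 → C_0 is given by ∂[p,q] = [q] − [p]. For instance
  ∂PU = U − P.
The resulting 6×12 matrix has rank 5, and its Smith normal form has invariant factors (1,1,1,1,1).

The boundary map ∂_2: C_2 → C_1 acts by ∂[p,q,r] = [q,r] − [p,r] + [p,q]. For instance
  ∂PRT = RT − PT + PR,
  ∂PTU = TU − PU + PT.
This gives a 12×8 integer matrix of rank 7; reducing to Smith normal form yields diagonal entries (1,1,1,1,1,1,1).

From H_k ≅ ker(∂_k) / im(∂_{k+1}) we obtain:

  H_0: rank C_0 − rank ∂_1 = 6 − 5 = 1, and the invariant factors of ∂_1 are all 1, so H_0 ≅ Z.
  H_1: rank ker ∂_1 − rank ∂_2 = (12 − 5) − 7 = 0, and the invariant factors of ∂_2 are all 1, so H_1 ≅ 0.
  H_2: rank ker ∂_2 − rank ∂_3 = (8 − 7) − 0 = 1, and there is no ∂_3, so H_2 ≅ Z.

As a check, the Euler characteristic is 6 − 12 + 8 = 2, which agrees with 1 − 0 + 1 = 2.
(K is a triangulation of the 2-sphere S^2.)

Hence the Betti numbers are b_0 = 1, b_1 = 0, b_2 = 1.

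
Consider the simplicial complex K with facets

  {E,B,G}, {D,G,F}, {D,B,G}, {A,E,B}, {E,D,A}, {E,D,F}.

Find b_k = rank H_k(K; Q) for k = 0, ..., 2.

b_0 = 1, b_1 = 1, b_2 = 0.

Take the total order A < B < D < E < F < G on the vertex set. Then K (dimension 2) consists of the simplices:

  0-simplices (6): A, B, D, E, F, G
  1-simplices (12): AB, AD, AE, BD, BE, BG, DE, DF, DG, EF, EG, FG
  2-simplices (6): ABE, ADE, BDG, BEG, DEF, DFG

so the chain groups are C_0 ≅ Z^6, C_1 ≅ Z^12, C_2 ≅ Z^6.

Boundary ∂_1: C_1 → C_0 is given by ∂[p,q] = [q] − [p]. For instance
  ∂EG = G − E.
The 6×12 boundary matrix has rank 5 and Smith normal form diag(1,1,1,1,1).

The boundary map ∂_2: C_2 → C_1 sends each 2-simplex [p,q,r] to [q,r] − [p,r] + [p,q]. For instance
  ∂DFG = FG − DG + DF,
  ∂DEF = EF − DF + DE.
The 12×6 boundary matrix has rank 6 and Smith normal form diag(1,1,1,1,1,1).

From H_k ≅ ker(∂_k) / im(∂_{k+1}) we obtain:

  H_0: rank C_0 − rank ∂_1 = 6 − 5 = 1, and the invariant factors of ∂_1 are all 1, so H_0 = Z.
  H_1: rank ker ∂_1 − rank ∂_2 = (12 − 5) − 6 = 1, and the invariant factors of ∂_2 are all 1, so H_1 = Z.
  H_2: rank ker ∂_2 − rank ∂_3 = (6 − 6) − 0 = 0, and there is no ∂_3, so H_2 = 0.

As a check, the Euler characteristic is 6 − 12 + 6 = 0, which agrees with 1 − 1 + 0 = 0.
(K is a triangulation of the cylinder S^1 x I.)

Hence the Betti numbers are b_0 = 1, b_1 = 1, b_2 = 0.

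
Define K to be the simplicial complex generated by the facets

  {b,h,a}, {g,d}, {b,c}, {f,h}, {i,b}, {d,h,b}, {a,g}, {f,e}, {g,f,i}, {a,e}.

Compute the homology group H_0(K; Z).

H_0 ≅ Z.

We work with the vertex ordering a < b < c < d < e < f < g < h < i. The simplices of K, each written with vertices in increasing order, are:

  0-simplices (9): a, b, c, d, e, f, g, h, i
  1-simplices (15): ab, ae, ag, ah, bc, bd, bh, bi, dg, dh, ef, fg, fh, fi, gi
  2-simplices (3): abh, bdh, fgi

Hence C_0 ≅ Z^9, C_1 ≅ Z^15, C_2 ≅ Z^3.

The boundary map ∂_1: C_1 → C_0 is given by ∂[p,q] = [q] − [p]. For instance
  ∂ag = g − a.
The resulting 9×15 matrix has rank 8, and its Smith normal form has invariant factors (1,1,1,1,1,1,1,1).

Boundary ∂_2: C_2 → C_1 sends each 2-simplex [p,q,r] to [q,r] − [p,r] + [p,q]. For instance
  ∂fgi = gi − fi + fg,
  ∂bdh = dh − bh + bd.
The resulting 15×3 matrix has rank 3, and its Smith normal form has invariant factors (1,1,1).

Now H_k = ker ∂_k / im ∂_{k+1}, so:

  H_0: rank C_0 − rank ∂_1 = 9 − 8 = 1, and the invariant factors of ∂_1 are all 1, so H_0 = Z.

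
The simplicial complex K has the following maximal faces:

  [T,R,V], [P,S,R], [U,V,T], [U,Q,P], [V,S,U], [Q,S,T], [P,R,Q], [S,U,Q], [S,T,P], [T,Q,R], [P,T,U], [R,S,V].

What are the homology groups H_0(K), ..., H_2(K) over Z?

H_0 = Z,  H_1 = Z_2,  H_2 = 0.

Order the vertices as P < Q < R < S < T < U < V. Listing each simplex with vertices in this order, K has dimension 2 with simplices:

  0-simplices (7): P, Q, R, S, T, U, V
  1-simplices (18): PQ, PR, PS, PT, PU, QR, QS, QT, QU, RS, RT, RV, ST, SU, SV, TU, TV, UV
  2-simplices (12): PQR, PQU, PRS, PST, PTU, QRT, QST, QSU, RSV, RTV, SUV, TUV

Hence C_0 ≅ Z^7, C_1 ≅ Z^18, C_2 ≅ Z^12.

∂_1: C_1 → C_0 is given by ∂[p,q] = [q] − [p]. For instance
  ∂SV = V − S.
This gives a 7×18 integer matrix of rank 6; reducing to Smith normal form yields diagonal entries (1,1,1,1,1,1).

The boundary map ∂_2: C_2 → C_1 sends each 2-simplex [p,q,r] to [q,r] − [p,r] + [p,q]. For instance
  ∂PQU = QU − PU + PQ,
  ∂SUV = UV − SV + SU.
This gives a 18×12 integer matrix of rank 12; reducing to Smith normal form yields diagonal entries (1,1,1,1,1,1,1,1,1,1,1,2).

Reading off H_k = ker ∂_k / im ∂_{k+1}:

  H_0: rank C_0 − rank ∂_1 = 7 − 6 = 1, and the invariant factors of ∂_1 are all 1, so H_0 ≅ Z.
  H_1: rank ker ∂_1 − rank ∂_2 = (18 − 6) − 12 = 0, and ∂_2 has invariant factor 2 > 1, so H_1 ≅ Z_2.
  H_2: rank ker ∂_2 − rank ∂_3 = (12 − 12) − 0 = 0, and there is no ∂_3, so H_2 ≅ 0.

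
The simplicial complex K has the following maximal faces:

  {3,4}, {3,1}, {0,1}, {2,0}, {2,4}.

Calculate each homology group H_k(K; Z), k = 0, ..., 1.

H_0 = Z,  H_1 = Z.

We work with the vertex ordering 0 < 1 < 2 < 3 < 4. The simplices of K, each written with vertices in increasing order, are:

  0-simplices (5): [0], [1], [2], [3], [4]
  1-simplices (5): [0,1], [0,2], [1,3], [2,4], [3,4]

Hence C_0 ≅ Z^5, C_1 ≅ Z^5.

Boundary ∂_1: C_1 → C_0 is given by ∂[p,q] = [q] − [p].
This gives a 5×5 integer matrix of rank 4; reducing to Smith normal form yields diagonal entries (1,1,1,1).

Now H_k = ker ∂_k / im ∂_{k+1}, so:

  H_0: rank C_0 − rank ∂_1 = 5 − 4 = 1, and the invariant factors of ∂_1 are all 1, so H_0 ≅ Z.
  H_1: rank ker ∂_1 − rank ∂_2 = (5 − 4) − 0 = 1, and there is no ∂_2, so H_1 ≅ Z.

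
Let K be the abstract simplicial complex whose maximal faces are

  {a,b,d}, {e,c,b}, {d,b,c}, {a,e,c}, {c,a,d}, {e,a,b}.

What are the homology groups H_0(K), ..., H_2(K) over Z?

H_0 ≅ Z,  H_1 = 0,  H_2 ≅ Z.

Take the total order a < b < c < d < e on the vertex set. Then K (dimension 2) consists of the simplices:

  0-simplices (5): a, b, c, d, e
  1-simplices (9): ab, ac, ad, ae, bc, bd, be, cd, ce
  2-simplices (6): abd, abe, acd, ace, bcd, bce

so the chain groups are C_0 ≅ Z^5, C_1 ≅ Z^9, C_2 ≅ Z^6.

The boundary map ∂_1: C_1 → C_0 is given by ∂[p,q] = [q] − [p]. For instance
  ∂ac = c − a.
The 5×9 boundary matrix has rank 4 and Smith normal form diag(1,1,1,1).

The boundary map ∂_2: C_2 → C_1 acts by ∂[p,q,r] = [q,r] − [p,r] + [p,q]. For instance
  ∂acd = cd − ad + ac,
  ∂ace = ce − ae + ac.
The resulting 9×6 matrix has rank 5, and its Smith normal form has invariant factors (1,1,1,1,1).

Computing H_k = (kernel of ∂_k) / (image of ∂_{k+1}):

  H_0: rank C_0 − rank ∂_1 = 5 − 4 = 1, and the invariant factors of ∂_1 are all 1, so H_0 = Z.
  H_1: rank ker ∂_1 − rank ∂_2 = (9 − 4) − 5 = 0, and the invariant factors of ∂_2 are all 1, so H_1 = 0.
  H_2: rank ker ∂_2 − rank ∂_3 = (6 − 5) − 0 = 1, and there is no ∂_3, so H_2 = Z.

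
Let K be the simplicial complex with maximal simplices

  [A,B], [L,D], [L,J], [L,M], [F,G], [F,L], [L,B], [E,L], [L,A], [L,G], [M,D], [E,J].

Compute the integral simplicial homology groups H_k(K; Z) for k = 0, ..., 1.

Fix the vertex order A < B < D < E < F < G < J < L < M and write every simplex with vertices in increasing order. Then dim K = 1 and the simplices of K are:

  0-simplices (9): A, B, D, E, F, G, J, L, M
  1-simplices (12): AB, AL, BL, DL, DM, EJ, EL, FG, FL, GL, JL, LM

Hence C_0 ≅ Z^9, C_1 ≅ Z^12.

∂_1: C_1 → C_0 is given by ∂[p,q] = [q] − [p]. For instance
  ∂GL = L − G.
The 9×12 boundary matrix has rank 8 and Smith normal form diag(1,1,1,1,1,1,1,1).

Reading off H_k = ker ∂_k / im ∂_{k+1}:

  H_0: rank C_0 − rank ∂_1 = 9 − 8 = 1, and the invariant factors of ∂_1 are all 1, so H_0 = Z.
  H_1: rank ker ∂_1 − rank ∂_2 = (12 − 8) − 0 = 4, and there is no ∂_2, so H_1 = Z^4.

(K is a triangulation of a wedge of 4 circles.)

H_0 = Z,  H_1 = Z^4.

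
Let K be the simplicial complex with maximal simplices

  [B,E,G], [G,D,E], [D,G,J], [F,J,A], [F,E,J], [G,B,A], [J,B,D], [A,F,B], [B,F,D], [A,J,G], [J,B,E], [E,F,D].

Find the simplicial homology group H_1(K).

H_1 = Z/2Z.

Order the vertices as A < B < D < E < F < G < J. Listing each simplex with vertices in this order, K has dimension 2 with simplices:

  0-simplices (7): A, B, D, E, F, G, J
  1-simplices (18): AB, AF, AG, AJ, BD, BE, BF, BG, BJ, DE, DF, DG, DJ, EF, EG, EJ, FJ, GJ
  2-simplices (12): ABF, ABG, AFJ, AGJ, BDF, BDJ, BEG, BEJ, DEF, DEG, DGJ, EFJ

Hence C_0 ≅ Z^7, C_1 ≅ Z^18, C_2 ≅ Z^12.

∂_1: C_1 → C_0 sends each edge [p,q] (with p < q) to q − p. For instance
  ∂AF = F − A.
As a 7×18 matrix over Z this has rank 6, with invariant factors (1,1,1,1,1,1).

∂_2: C_2 → C_1 acts by ∂[p,q,r] = [q,r] − [p,r] + [p,q]. For instance
  ∂BEG = EG − BG + BE,
  ∂AGJ = GJ − AJ + AG.
As a 18×12 matrix over Z this has rank 12, with invariant factors (1,1,1,1,1,1,1,1,1,1,1,2).

From H_k ≅ ker(∂_k) / im(∂_{k+1}) we obtain:

  H_1: rank ker ∂_1 − rank ∂_2 = (18 − 6) − 12 = 0, and ∂_2 has invariant factor 2 > 1, so H_1 = Z/2Z.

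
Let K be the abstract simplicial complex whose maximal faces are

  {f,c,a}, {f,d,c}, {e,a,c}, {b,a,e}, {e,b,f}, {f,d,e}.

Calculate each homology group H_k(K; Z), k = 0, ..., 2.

Fix the vertex order a < b < c < d < e < f and write every simplex with vertices in increasing order. Then dim K = 2 and the simplices of K are:

  0-simplices (6): a, b, c, d, e, f
  1-simplices (12): ab, ac, ae, af, be, bf, cd, ce, cf, de, df, ef
  2-simplices (6): abe, ace, acf, bef, cdf, def

Hence C_0 ≅ Z^6, C_1 ≅ Z^12, C_2 ≅ Z^6.

∂_1: C_1 → C_0 maps an edge to its endpoints' difference, ∂[p,q] = q − p.
This gives a 6×12 integer matrix of rank 5; reducing to Smith normal form yields diagonal entries (1,1,1,1,1).

The boundary map ∂_2: C_2 → C_1 maps a triangle to the signed sum of its edges. For instance
  ∂bef = ef − bf + be,
  ∂def = ef − df + de.
The 12×6 boundary matrix has rank 6 and Smith normal form diag(1,1,1,1,1,1).

From H_k ≅ ker(∂_k) / im(∂_{k+1}) we obtain:

  H_0: rank C_0 − rank ∂_1 = 6 − 5 = 1, and the invariant factors of ∂_1 are all 1, so H_0 ≅ Z.
  H_1: rank ker ∂_1 − rank ∂_2 = (12 − 5) − 6 = 1, and the invariant factors of ∂_2 are all 1, so H_1 ≅ Z.
  H_2: rank ker ∂_2 − rank ∂_3 = (6 − 6) − 0 = 0, and there is no ∂_3, so H_2 ≅ 0.

As a check, the Euler characteristic is 6 − 12 + 6 = 0, which agrees with 1 − 1 + 0 = 0.

H_0 ≅ Z,  H_1 ≅ Z,  H_2 = 0.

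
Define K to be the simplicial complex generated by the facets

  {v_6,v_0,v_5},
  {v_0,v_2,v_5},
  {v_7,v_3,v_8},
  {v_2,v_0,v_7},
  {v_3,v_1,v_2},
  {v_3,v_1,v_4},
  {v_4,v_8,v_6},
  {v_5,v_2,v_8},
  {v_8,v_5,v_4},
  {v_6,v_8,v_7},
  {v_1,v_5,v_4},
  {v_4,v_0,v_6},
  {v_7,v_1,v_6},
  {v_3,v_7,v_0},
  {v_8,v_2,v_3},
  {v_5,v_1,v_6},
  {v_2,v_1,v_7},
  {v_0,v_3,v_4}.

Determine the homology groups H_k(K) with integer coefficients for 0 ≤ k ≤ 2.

H_0 = Z,  H_1 = Z ⊕ Z_2,  H_2 = 0.

Fix the vertex order v_0 < v_1 < v_2 < v_3 < v_4 < v_5 < v_6 < v_7 < v_8 and write every simplex with vertices in increasing order. Then dim K = 2 and the simplices of K are:

  0-simplices (9): [v_0], [v_1], [v_2], [v_3], [v_4], [v_5], [v_6], [v_7], [v_8]
  1-simplices (27): (27 of them)
  2-simplices (18): (18 of them)

Hence C_0 ≅ Z^9, C_1 ≅ Z^27, C_2 ≅ Z^18.

∂_1: C_1 → C_0 is given by ∂[p,q] = [q] − [p].
The resulting 9×27 matrix has rank 8, and its Smith normal form has invariant factors (1,1,1,1,1,1,1,1).

∂_2: C_2 → C_1 acts by ∂[p,q,r] = [q,r] − [p,r] + [p,q]. For instance
  ∂[v_1,v_2,v_3] = [v_2,v_3] − [v_1,v_3] + [v_1,v_2],
  ∂[v_1,v_4,v_5] = [v_4,v_5] − [v_1,v_5] + [v_1,v_4].
This gives a 27×18 integer matrix of rank 18; reducing to Smith normal form yields diagonal entries (1,1,1,1,1,1,1,1,1,1,1,1,1,1,1,1,1,2).

Computing H_k = (kernel of ∂_k) / (image of ∂_{k+1}):

  H_0: rank C_0 − rank ∂_1 = 9 − 8 = 1, and the invariant factors of ∂_1 are all 1, so H_0 = Z.
  H_1: rank ker ∂_1 − rank ∂_2 = (27 − 8) − 18 = 1, and ∂_2 has invariant factor 2 > 1, so H_1 = Z ⊕ Z_2.
  H_2: rank ker ∂_2 − rank ∂_3 = (18 − 18) − 0 = 0, and there is no ∂_3, so H_2 = 0.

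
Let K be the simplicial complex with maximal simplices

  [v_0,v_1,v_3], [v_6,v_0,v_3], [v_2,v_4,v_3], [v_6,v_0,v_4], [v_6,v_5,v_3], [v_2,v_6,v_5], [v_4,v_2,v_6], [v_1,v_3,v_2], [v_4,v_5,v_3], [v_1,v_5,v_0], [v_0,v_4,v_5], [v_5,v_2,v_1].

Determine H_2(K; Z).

H_2 = 0.

Fix the vertex order v_0 < v_1 < v_2 < v_3 < v_4 < v_5 < v_6 and write every simplex with vertices in increasing order. Then dim K = 2 and the simplices of K are:

  0-simplices (7): [v_0], [v_1], [v_2], [v_3], [v_4], [v_5], [v_6]
  1-simplices (18): (18 of them)
  2-simplices (12): (12 of them)

Hence C_0 ≅ Z^7, C_1 ≅ Z^18, C_2 ≅ Z^12.

Boundary ∂_1: C_1 → C_0 sends each edge [p,q] (with p < q) to q − p.
As a 7×18 matrix over Z this has rank 6, with invariant factors (1,1,1,1,1,1).

Boundary ∂_2: C_2 → C_1 maps a triangle to the signed sum of its edges. For instance
  ∂[v_0,v_1,v_5] = [v_1,v_5] − [v_0,v_5] + [v_0,v_1],
  ∂[v_1,v_2,v_5] = [v_2,v_5] − [v_1,v_5] + [v_1,v_2].
This gives a 18×12 integer matrix of rank 12; reducing to Smith normal form yields diagonal entries (1,1,1,1,1,1,1,1,1,1,1,2).

Now H_k = ker ∂_k / im ∂_{k+1}, so:

  H_2: rank ker ∂_2 − rank ∂_3 = (12 − 12) − 0 = 0, and there is no ∂_3, so H_2 = 0.

(K is a triangulation of the real projective plane RP^2.)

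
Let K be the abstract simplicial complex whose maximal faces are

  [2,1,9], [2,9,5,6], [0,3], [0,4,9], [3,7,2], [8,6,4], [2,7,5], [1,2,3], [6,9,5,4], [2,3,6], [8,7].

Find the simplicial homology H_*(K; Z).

H_0 = Z,  H_1 = Z^2,  H_2 = 0,  H_3 = 0.

We work with the vertex ordering 0 < 1 < 2 < 3 < 4 < 5 < 6 < 7 < 8 < 9. The simplices of K, each written with vertices in increasing order, are:

  0-simplices (10): [0], [1], [2], [3], [4], [5], [6], [7], [8], [9]
  1-simplices (23): [0,3], [0,4], [0,9], [1,2], [1,3], [1,9], [2,3], [2,5], [2,6], [2,7], [2,9], [3,6], [3,7], [4,5], [4,6], [4,8], [4,9], [5,6], [5,7], [5,9], [6,8], [6,9], [7,8]
  2-simplices (14): [0,4,9], [1,2,3], [1,2,9], [2,3,6], [2,3,7], [2,5,6], [2,5,7], [2,5,9], [2,6,9], [4,5,6], [4,5,9], [4,6,8], [4,6,9], [5,6,9]
  3-simplices (2): [2,5,6,9], [4,5,6,9]

Hence C_0 ≅ Z^10, C_1 ≅ Z^23, C_2 ≅ Z^14, C_3 ≅ Z^2.

The boundary map ∂_1: C_1 → C_0 maps an edge to its endpoints' difference, ∂[p,q] = q − p. For instance
  ∂[5,9] = [9] − [5].
As a 10×23 matrix over Z this has rank 9, with invariant factors (1,1,1,1,1,1,1,1,1).

The boundary map ∂_2: C_2 → C_1 sends each 2-simplex [p,q,r] to [q,r] − [p,r] + [p,q]. For instance
  ∂[0,4,9] = [4,9] − [0,9] + [0,4],
  ∂[2,5,9] = [5,9] − [2,9] + [2,5].
The 23×14 boundary matrix has rank 12 and Smith normal form diag(1,1,1,1,1,1,1,1,1,1,1,1).

∂_3: C_3 → C_2 sends each 3-simplex σ to the alternating sum Σ_i (−1)^i (σ with its i-th vertex removed). For instance
  ∂[2,5,6,9] = [5,6,9] − [2,6,9] + [2,5,9] − [2,5,6],
  ∂[4,5,6,9] = [5,6,9] − [4,6,9] + [4,5,9] − [4,5,6].
The 14×2 boundary matrix has rank 2 and Smith normal form diag(1,1).

Computing H_k = (kernel of ∂_k) / (image of ∂_{k+1}):

  H_0: rank C_0 − rank ∂_1 = 10 − 9 = 1, and the invariant factors of ∂_1 are all 1, so H_0 ≅ Z.
  H_1: rank ker ∂_1 − rank ∂_2 = (23 − 9) − 12 = 2, and the invariant factors of ∂_2 are all 1, so H_1 ≅ Z^2.
  H_2: rank ker ∂_2 − rank ∂_3 = (14 − 12) − 2 = 0, and the invariant factors of ∂_3 are all 1, so H_2 ≅ 0.
  H_3: rank ker ∂_3 − rank ∂_4 = (2 − 2) − 0 = 0, and there is no ∂_4, so H_3 ≅ 0.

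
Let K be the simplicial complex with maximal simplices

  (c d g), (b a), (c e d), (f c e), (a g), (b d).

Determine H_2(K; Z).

Take the total order a < b < c < d < e < f < g on the vertex set. Then K (dimension 2) consists of the simplices:

  0-simplices (7): a, b, c, d, e, f, g
  1-simplices (10): ab, ag, bd, cd, ce, cf, cg, de, dg, ef
  2-simplices (3): cde, cdg, cef

so the chain groups are C_0 ≅ Z^7, C_1 ≅ Z^10, C_2 ≅ Z^3.

The boundary map ∂_1: C_1 → C_0 sends each edge [p,q] (with p < q) to q − p. For instance
  ∂bd = d − b.
The resulting 7×10 matrix has rank 6, and its Smith normal form has invariant factors (1,1,1,1,1,1).

∂_2: C_2 → C_1 maps a triangle to the signed sum of its edges. For instance
  ∂cdg = dg − cg + cd,
  ∂cde = de − ce + cd.
This gives a 10×3 integer matrix of rank 3; reducing to Smith normal form yields diagonal entries (1,1,1).

Computing H_k = (kernel of ∂_k) / (image of ∂_{k+1}):

  H_2: rank ker ∂_2 − rank ∂_3 = (3 − 3) − 0 = 0, and there is no ∂_3, so H_2 ≅ 0.

H_2 = 0.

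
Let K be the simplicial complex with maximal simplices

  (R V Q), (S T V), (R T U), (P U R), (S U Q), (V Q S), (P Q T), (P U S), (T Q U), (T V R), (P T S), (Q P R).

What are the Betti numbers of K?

b_0 = 1, b_1 = 0, b_2 = 0.

Take the total order P < Q < R < S < T < U < V on the vertex set. Then K (dimension 2) consists of the simplices:

  0-simplices (7): P, Q, R, S, T, U, V
  1-simplices (18): PQ, PR, PS, PT, PU, QR, QS, QT, QU, QV, RT, RU, RV, ST, SU, SV, TU, TV
  2-simplices (12): PQR, PQT, PRU, PST, PSU, QRV, QSU, QSV, QTU, RTU, RTV, STV

giving chain groups C_0 ≅ Z^7, C_1 ≅ Z^18, C_2 ≅ Z^12.

Boundary ∂_1: C_1 → C_0 sends each edge [p,q] (with p < q) to q − p. For instance
  ∂QR = R − Q.
This gives a 7×18 integer matrix of rank 6; reducing to Smith normal form yields diagonal entries (1,1,1,1,1,1).

The boundary map ∂_2: C_2 → C_1 maps a triangle to the signed sum of its edges. For instance
  ∂PQR = QR − PR + PQ,
  ∂RTU = TU − RU + RT.
As a 18×12 matrix over Z this has rank 12, with invariant factors (1,1,1,1,1,1,1,1,1,1,1,2).

Computing H_k = (kernel of ∂_k) / (image of ∂_{k+1}):

  H_0: rank C_0 − rank ∂_1 = 7 − 6 = 1, and the invariant factors of ∂_1 are all 1, so H_0 ≅ Z.
  H_1: rank ker ∂_1 − rank ∂_2 = (18 − 6) − 12 = 0, and ∂_2 has invariant factor 2 > 1, so H_1 ≅ Z_2.
  H_2: rank ker ∂_2 − rank ∂_3 = (12 − 12) − 0 = 0, and there is no ∂_3, so H_2 ≅ 0.

Hence the Betti numbers are b_0 = 1, b_1 = 0, b_2 = 0.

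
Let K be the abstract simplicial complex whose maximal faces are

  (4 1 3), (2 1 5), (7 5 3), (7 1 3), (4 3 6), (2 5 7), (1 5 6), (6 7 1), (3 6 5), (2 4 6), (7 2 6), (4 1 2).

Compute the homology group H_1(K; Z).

K has 7 vertices, 18 edges, 12 triangles.
rank ∂_1 = 6, rank ∂_2 = 12 ⇒ b_1 = 18 − 6 − 12 = 0; ∂_2 has invariant factor(s) [2] giving torsion. So H_1 = Z_2.

H_1 = Z_2.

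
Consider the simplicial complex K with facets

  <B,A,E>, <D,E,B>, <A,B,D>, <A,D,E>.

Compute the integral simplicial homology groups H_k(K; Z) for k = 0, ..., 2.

H_0 ≅ Z,  H_1 = 0,  H_2 ≅ Z.

We work with the vertex ordering A < B < D < E. The simplices of K, each written with vertices in increasing order, are:

  0-simplices (4): A, B, D, E
  1-simplices (6): AB, AD, AE, BD, BE, DE
  2-simplices (4): ABD, ABE, ADE, BDE

Hence C_0 ≅ Z^4, C_1 ≅ Z^6, C_2 ≅ Z^4.

The boundary map ∂_1: C_1 → C_0 sends each edge [p,q] (with p < q) to q − p.
As a 4×6 matrix over Z this has rank 3, with invariant factors (1,1,1).

Boundary ∂_2: C_2 → C_1 acts by ∂[p,q,r] = [q,r] − [p,r] + [p,q]. For instance
  ∂ADE = DE − AE + AD,
  ∂ABD = BD − AD + AB.
As a 6×4 matrix over Z this has rank 3, with invariant factors (1,1,1).

Reading off H_k = ker ∂_k / im ∂_{k+1}:

  H_0: rank C_0 − rank ∂_1 = 4 − 3 = 1, and the invariant factors of ∂_1 are all 1, so H_0 ≅ Z.
  H_1: rank ker ∂_1 − rank ∂_2 = (6 − 3) − 3 = 0, and the invariant factors of ∂_2 are all 1, so H_1 ≅ 0.
  H_2: rank ker ∂_2 − rank ∂_3 = (4 − 3) − 0 = 1, and there is no ∂_3, so H_2 ≅ Z.

As a check, the Euler characteristic is 4 − 6 + 4 = 2, which agrees with 1 − 0 + 1 = 2.
(K is a triangulation of the 2-sphere S^2.)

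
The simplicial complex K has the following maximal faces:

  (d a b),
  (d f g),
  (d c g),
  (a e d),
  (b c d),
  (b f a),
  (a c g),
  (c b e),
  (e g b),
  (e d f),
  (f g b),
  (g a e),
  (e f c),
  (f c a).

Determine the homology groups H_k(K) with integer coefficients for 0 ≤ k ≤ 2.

Fix the vertex order a < b < c < d < e < f < g and write every simplex with vertices in increasing order. Then dim K = 2 and the simplices of K are:

  0-simplices (7): a, b, c, d, e, f, g
  1-simplices (21): ab, ac, ad, ae, af, ag, bc, bd, be, bf, bg, cd, ce, cf, cg, de, df, dg, ef, eg, fg
  2-simplices (14): abd, abf, acf, acg, ade, aeg, bcd, bce, beg, bfg, cdg, cef, def, dfg

so the chain groups are C_0 ≅ Z^7, C_1 ≅ Z^21, C_2 ≅ Z^14.

Boundary ∂_1: C_1 → C_0 maps an edge to its endpoints' difference, ∂[p,q] = q − p.
The 7×21 boundary matrix has rank 6 and Smith normal form diag(1,1,1,1,1,1).

∂_2: C_2 → C_1 maps a triangle to the signed sum of its edges. For instance
  ∂acf = cf − af + ac,
  ∂abd = bd − ad + ab.
This gives a 21×14 integer matrix of rank 13; reducing to Smith normal form yields diagonal entries (1,1,1,1,1,1,1,1,1,1,1,1,1).

From H_k ≅ ker(∂_k) / im(∂_{k+1}) we obtain:

  H_0: rank C_0 − rank ∂_1 = 7 − 6 = 1, and the invariant factors of ∂_1 are all 1, so H_0 ≅ Z.
  H_1: rank ker ∂_1 − rank ∂_2 = (21 − 6) − 13 = 2, and the invariant factors of ∂_2 are all 1, so H_1 ≅ Z^2.
  H_2: rank ker ∂_2 − rank ∂_3 = (14 − 13) − 0 = 1, and there is no ∂_3, so H_2 ≅ Z.

(K is a triangulation of the torus T^2.)

H_0 ≅ Z,  H_1 ≅ Z^2,  H_2 ≅ Z.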